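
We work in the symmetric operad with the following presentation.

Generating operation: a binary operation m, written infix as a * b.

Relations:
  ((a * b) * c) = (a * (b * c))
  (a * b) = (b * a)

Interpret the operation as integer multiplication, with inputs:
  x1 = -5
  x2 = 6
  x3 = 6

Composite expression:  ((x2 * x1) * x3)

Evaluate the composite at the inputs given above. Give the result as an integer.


-180

(x2 * x1) = -30
((x2 * x1) * x3) = -180


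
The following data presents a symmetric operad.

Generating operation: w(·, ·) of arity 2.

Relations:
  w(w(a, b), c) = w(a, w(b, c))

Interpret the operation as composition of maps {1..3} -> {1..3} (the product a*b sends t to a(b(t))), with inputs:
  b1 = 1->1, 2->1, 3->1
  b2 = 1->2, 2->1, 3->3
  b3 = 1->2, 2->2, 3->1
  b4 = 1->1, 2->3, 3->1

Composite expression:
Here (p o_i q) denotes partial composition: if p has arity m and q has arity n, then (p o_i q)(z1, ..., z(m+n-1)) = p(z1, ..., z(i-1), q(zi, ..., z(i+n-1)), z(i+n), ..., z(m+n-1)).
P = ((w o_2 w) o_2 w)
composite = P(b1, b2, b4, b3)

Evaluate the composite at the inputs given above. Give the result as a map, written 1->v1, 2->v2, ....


1->1, 2->1, 3->1

w(b2, b4) = 1->2, 2->3, 3->2
w(w(b2, b4), b3) = 1->3, 2->3, 3->2
w(b1, w(w(b2, b4), b3)) = 1->1, 2->1, 3->1


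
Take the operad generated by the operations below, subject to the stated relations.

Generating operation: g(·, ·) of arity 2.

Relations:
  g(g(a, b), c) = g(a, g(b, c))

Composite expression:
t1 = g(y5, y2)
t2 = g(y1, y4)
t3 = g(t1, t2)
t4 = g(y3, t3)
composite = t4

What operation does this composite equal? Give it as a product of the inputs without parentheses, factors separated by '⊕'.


Under associativity of g, the answer is the y's in reading order.
g(y5, y2) reduces to y5 ⊕ y2
g(y1, y4) reduces to y1 ⊕ y4
g(g(y5, y2), g(y1, y4)) reduces to y5 ⊕ y2 ⊕ y1 ⊕ y4
g(y3, g(g(y5, y2), g(y1, y4))) reduces to y3 ⊕ y5 ⊕ y2 ⊕ y1 ⊕ y4

y3 ⊕ y5 ⊕ y2 ⊕ y1 ⊕ y4


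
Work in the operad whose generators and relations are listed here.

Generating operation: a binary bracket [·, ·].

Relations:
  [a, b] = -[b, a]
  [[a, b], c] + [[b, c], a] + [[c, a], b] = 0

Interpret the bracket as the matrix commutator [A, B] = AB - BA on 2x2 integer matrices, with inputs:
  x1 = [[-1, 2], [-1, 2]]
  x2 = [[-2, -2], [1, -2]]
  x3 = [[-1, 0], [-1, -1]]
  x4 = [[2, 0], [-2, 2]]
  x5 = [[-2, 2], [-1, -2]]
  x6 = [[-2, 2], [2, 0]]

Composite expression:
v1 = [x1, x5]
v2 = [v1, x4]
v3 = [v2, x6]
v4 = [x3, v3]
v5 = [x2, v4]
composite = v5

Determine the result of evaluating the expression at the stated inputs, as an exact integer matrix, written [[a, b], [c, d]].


[[0, 192], [96, 0]]

[x1, x5] = [[0, -6], [-3, 0]]
[[x1, x5], x4] = [[12, 0], [0, -12]]
[[[x1, x5], x4], x6] = [[0, 48], [-48, 0]]
[x3, [[[x1, x5], x4], x6]] = [[48, 0], [0, -48]]
[x2, [x3, [[[x1, x5], x4], x6]]] = [[0, 192], [96, 0]]


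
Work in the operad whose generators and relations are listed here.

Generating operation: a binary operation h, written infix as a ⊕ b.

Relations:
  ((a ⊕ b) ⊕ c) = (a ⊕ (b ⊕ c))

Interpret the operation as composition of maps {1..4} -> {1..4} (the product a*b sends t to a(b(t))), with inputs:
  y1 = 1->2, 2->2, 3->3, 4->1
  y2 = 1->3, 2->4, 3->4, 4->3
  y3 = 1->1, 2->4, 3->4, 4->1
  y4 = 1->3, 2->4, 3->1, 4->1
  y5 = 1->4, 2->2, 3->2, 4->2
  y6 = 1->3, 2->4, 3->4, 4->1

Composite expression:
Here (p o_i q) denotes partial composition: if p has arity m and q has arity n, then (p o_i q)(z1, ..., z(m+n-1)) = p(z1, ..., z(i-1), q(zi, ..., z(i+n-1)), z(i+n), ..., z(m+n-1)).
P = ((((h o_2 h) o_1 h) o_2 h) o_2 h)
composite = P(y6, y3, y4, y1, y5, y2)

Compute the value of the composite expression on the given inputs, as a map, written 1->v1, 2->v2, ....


1->3, 2->3, 3->3, 4->3

(y3 ⊕ y4) = 1->4, 2->1, 3->1, 4->1
((y3 ⊕ y4) ⊕ y1) = 1->1, 2->1, 3->1, 4->4
(y6 ⊕ ((y3 ⊕ y4) ⊕ y1)) = 1->3, 2->3, 3->3, 4->1
(y5 ⊕ y2) = 1->2, 2->2, 3->2, 4->2
((y6 ⊕ ((y3 ⊕ y4) ⊕ y1)) ⊕ (y5 ⊕ y2)) = 1->3, 2->3, 3->3, 4->3


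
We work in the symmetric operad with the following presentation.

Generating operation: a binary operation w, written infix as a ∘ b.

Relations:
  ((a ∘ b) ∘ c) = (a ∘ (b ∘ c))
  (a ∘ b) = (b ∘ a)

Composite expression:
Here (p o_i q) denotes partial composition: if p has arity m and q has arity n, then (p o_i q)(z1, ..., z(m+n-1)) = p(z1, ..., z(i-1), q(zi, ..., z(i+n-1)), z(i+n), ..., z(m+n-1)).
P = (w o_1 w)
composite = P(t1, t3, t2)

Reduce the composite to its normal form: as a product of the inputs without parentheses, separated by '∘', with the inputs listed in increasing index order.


With w associative and commutative, the t-input set is all that matters.
(t1 ∘ t3) spells out as t1 ∘ t3
((t1 ∘ t3) ∘ t2) spells out as t1 ∘ t3 ∘ t2
the factors in increasing index order: t1 ∘ t2 ∘ t3

t1 ∘ t2 ∘ t3


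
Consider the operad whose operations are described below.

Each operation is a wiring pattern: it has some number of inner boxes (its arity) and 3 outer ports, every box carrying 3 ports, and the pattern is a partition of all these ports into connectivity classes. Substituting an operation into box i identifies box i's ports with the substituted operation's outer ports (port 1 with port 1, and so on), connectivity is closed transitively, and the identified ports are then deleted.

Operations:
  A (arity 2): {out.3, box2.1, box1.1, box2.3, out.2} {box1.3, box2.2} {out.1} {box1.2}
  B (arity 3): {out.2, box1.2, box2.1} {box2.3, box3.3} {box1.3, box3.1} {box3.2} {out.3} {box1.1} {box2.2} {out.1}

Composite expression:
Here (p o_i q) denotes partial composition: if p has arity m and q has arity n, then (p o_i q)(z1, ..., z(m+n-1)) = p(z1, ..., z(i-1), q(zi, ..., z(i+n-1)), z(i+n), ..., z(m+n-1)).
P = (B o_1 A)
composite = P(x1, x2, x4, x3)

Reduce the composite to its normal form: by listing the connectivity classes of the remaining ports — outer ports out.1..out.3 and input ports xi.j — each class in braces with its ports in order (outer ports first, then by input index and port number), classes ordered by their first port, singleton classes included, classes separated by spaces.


{out.1} {out.2, x1.1, x2.1, x2.3, x3.1, x4.1} {out.3} {x1.2} {x1.3, x2.2} {x3.2} {x3.3, x4.3} {x4.2}

Reachability decides: close wires over B-identified ports.
through A, on inputs (x1, x2): {out.1} {out.2, out.3, x1.1, x2.1, x2.3} {x1.2} {x1.3, x2.2} (out.j = stage outer ports)
through B, on inputs (x1, x2, x4, x3): {out.1} {out.2, x1.1, x2.1, x2.3, x3.1, x4.1} {out.3} {x1.2} {x1.3, x2.2} {x3.2} {x3.3, x4.3} {x4.2} (out.j = stage outer ports)


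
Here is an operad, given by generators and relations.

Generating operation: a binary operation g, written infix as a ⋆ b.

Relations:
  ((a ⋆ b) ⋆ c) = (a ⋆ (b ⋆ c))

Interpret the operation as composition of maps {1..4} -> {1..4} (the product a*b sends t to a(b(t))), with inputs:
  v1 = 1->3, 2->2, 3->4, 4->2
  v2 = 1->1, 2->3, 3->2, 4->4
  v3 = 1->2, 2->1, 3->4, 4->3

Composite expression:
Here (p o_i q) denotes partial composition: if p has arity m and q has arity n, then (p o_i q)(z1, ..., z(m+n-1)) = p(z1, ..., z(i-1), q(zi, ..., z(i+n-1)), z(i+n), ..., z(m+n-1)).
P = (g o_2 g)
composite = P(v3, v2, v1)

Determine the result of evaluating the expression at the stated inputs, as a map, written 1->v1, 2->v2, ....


1->1, 2->4, 3->3, 4->4

(v2 ⋆ v1) = 1->2, 2->3, 3->4, 4->3
(v3 ⋆ (v2 ⋆ v1)) = 1->1, 2->4, 3->3, 4->4


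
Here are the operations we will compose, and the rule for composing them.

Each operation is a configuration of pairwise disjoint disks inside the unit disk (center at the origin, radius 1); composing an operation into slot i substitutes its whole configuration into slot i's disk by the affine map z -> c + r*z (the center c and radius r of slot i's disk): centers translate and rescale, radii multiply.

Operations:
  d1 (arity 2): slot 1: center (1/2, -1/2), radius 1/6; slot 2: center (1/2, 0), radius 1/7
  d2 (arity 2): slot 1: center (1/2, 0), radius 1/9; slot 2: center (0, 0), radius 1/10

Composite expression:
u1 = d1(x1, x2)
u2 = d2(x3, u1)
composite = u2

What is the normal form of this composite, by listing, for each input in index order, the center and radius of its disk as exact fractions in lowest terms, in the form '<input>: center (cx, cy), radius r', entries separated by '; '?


x1: center (1/20, -1/20), radius 1/60; x2: center (1/20, 0), radius 1/70; x3: center (1/2, 0), radius 1/9

Below d2, radii multiply path by path; the x-disk centers shift.
tracing x3 down its 1-map path: center (1/2, 0), radius 1/9
tracing x1 down its 2-map path: center (1/20, -1/20), radius 1/60
tracing x2 down its 2-map path: center (1/20, 0), radius 1/70


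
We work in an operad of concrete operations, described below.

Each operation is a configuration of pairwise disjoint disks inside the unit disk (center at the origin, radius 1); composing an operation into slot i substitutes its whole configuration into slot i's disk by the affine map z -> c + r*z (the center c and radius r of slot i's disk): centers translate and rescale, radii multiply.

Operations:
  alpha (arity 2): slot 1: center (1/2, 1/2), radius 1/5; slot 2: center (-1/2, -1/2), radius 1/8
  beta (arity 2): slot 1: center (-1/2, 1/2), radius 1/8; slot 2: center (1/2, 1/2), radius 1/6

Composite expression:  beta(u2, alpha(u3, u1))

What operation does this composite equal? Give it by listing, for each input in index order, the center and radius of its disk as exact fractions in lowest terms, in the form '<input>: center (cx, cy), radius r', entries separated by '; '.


u1: center (5/12, 5/12), radius 1/48; u2: center (-1/2, 1/2), radius 1/8; u3: center (7/12, 7/12), radius 1/30

Affine substitution under beta: radii multiply and u-centers shift.
u2 passes through 1 substitution, ending at center (-1/2, 1/2), radius 1/8
u3 passes through 2 substitutions, ending at center (7/12, 7/12), radius 1/30
u1 passes through 2 substitutions, ending at center (5/12, 5/12), radius 1/48


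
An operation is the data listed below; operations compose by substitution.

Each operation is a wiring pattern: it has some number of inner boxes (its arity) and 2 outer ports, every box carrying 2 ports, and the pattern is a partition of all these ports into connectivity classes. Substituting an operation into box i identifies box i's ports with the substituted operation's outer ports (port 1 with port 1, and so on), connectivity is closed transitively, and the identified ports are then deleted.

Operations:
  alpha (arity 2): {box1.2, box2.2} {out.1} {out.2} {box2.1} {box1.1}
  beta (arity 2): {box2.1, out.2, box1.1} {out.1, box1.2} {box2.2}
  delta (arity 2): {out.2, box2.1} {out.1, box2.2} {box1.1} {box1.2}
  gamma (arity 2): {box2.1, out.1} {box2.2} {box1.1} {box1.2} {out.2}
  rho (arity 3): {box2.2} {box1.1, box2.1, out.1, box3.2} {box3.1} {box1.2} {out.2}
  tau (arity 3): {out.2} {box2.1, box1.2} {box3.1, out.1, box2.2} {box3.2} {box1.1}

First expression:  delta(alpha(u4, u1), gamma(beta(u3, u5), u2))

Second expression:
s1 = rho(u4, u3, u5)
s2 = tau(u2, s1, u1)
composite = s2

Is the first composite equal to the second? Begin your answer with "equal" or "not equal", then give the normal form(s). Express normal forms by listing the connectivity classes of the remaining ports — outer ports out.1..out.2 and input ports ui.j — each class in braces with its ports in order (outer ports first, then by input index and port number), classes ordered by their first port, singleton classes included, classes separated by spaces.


not equal — first {out.1} {out.2, u2.1} {u1.1} {u1.2, u4.2} {u2.2} {u3.1, u5.1} {u3.2} {u4.1} {u5.2}, second {out.1, u1.1} {out.2} {u1.2} {u2.1} {u2.2, u3.1, u4.1, u5.2} {u3.2} {u4.2} {u5.1}

In normal form, the first expression is {out.1} {out.2, u2.1} {u1.1} {u1.2, u4.2} {u2.2} {u3.1, u5.1} {u3.2} {u4.1} {u5.2}
In normal form, the second expression is {out.1, u1.1} {out.2} {u1.2} {u2.1} {u2.2, u3.1, u4.1, u5.2} {u3.2} {u4.2} {u5.1}
The normal forms differ: not equal.


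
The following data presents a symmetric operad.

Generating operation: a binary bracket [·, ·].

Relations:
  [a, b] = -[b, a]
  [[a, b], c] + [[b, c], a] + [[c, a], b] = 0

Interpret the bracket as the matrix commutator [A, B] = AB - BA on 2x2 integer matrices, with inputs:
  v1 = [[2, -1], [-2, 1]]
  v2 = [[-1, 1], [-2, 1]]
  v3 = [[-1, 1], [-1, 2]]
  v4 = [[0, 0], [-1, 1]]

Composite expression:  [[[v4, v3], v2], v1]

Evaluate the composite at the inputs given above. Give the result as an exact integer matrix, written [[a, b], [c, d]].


[[0, 0], [0, 0]]

[v4, v3] = [[1, -1], [2, -1]]
[[v4, v3], v2] = [[0, 0], [0, 0]]
[[[v4, v3], v2], v1] = [[0, 0], [0, 0]]


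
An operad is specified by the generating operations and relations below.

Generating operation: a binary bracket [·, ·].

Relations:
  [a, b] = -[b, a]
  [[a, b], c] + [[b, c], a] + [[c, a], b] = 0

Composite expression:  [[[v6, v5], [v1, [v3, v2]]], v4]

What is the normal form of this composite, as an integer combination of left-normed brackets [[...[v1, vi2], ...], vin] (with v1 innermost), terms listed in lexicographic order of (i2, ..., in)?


In the tensor algebra, words opening v1 carry the v1-anchored form.
Composite bracket: [[[v6, v5], [v1, [v3, v2]]], v4]
Each bracket splits as ab - ba, giving 32 signed words (2^5 = 32).
Collect the words opening with v1:
  from v1v2v3v5v6v4, sign -1: term -[[[[[v1, v2], v3], v5], v6], v4]
  from v1v2v3v6v5v4, sign +1: term +[[[[[v1, v2], v3], v6], v5], v4]
  from v1v3v2v5v6v4, sign +1: term +[[[[[v1, v3], v2], v5], v6], v4]
  from v1v3v2v6v5v4, sign -1: term -[[[[[v1, v3], v2], v6], v5], v4]

-[[[[[v1, v2], v3], v5], v6], v4] + [[[[[v1, v2], v3], v6], v5], v4] + [[[[[v1, v3], v2], v5], v6], v4] - [[[[[v1, v3], v2], v6], v5], v4]


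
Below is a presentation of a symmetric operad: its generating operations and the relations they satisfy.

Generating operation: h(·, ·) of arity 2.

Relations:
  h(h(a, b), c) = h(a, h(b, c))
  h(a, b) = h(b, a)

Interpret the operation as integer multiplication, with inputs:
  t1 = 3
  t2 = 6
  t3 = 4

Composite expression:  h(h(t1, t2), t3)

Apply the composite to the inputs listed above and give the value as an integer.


72

h(t1, t2) = 18
h(h(t1, t2), t3) = 72


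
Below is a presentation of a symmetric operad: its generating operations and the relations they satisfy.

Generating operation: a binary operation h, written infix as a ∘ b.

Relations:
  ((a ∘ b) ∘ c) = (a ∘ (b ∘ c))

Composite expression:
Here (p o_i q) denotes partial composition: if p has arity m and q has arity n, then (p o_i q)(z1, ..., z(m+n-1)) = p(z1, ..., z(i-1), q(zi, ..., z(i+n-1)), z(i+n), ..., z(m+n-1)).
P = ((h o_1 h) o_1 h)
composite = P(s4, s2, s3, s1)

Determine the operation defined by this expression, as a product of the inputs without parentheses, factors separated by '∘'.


All parenthesizations of h agree; list the s-inputs left to right.
(s4 ∘ s2) spells out as s4 ∘ s2
((s4 ∘ s2) ∘ s3) spells out as s4 ∘ s2 ∘ s3
(((s4 ∘ s2) ∘ s3) ∘ s1) spells out as s4 ∘ s2 ∘ s3 ∘ s1

s4 ∘ s2 ∘ s3 ∘ s1


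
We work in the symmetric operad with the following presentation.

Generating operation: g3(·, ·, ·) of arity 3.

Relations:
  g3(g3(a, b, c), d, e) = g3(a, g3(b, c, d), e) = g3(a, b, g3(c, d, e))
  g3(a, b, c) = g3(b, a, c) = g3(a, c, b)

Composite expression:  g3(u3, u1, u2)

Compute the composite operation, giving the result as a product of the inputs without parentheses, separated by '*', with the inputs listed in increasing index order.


u1 * u2 * u3


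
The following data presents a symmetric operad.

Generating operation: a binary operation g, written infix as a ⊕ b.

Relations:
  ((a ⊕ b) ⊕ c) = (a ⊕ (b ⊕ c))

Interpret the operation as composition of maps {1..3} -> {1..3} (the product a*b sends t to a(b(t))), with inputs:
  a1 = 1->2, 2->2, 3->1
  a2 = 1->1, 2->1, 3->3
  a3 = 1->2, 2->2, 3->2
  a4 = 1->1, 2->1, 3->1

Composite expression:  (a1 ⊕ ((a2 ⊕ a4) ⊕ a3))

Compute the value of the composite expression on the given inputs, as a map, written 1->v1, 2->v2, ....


(a2 ⊕ a4) = 1->1, 2->1, 3->1
((a2 ⊕ a4) ⊕ a3) = 1->1, 2->1, 3->1
(a1 ⊕ ((a2 ⊕ a4) ⊕ a3)) = 1->2, 2->2, 3->2

1->2, 2->2, 3->2


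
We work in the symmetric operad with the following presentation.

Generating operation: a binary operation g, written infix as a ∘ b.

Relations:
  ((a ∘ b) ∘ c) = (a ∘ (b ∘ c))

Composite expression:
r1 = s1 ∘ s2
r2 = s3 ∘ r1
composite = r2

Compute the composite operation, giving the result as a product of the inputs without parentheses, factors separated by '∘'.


s3 ∘ s1 ∘ s2

The g-tree's shape is irrelevant; the s-reading-order decides.
(s1 ∘ s2) spells out as s1 ∘ s2
(s3 ∘ (s1 ∘ s2)) spells out as s3 ∘ s1 ∘ s2


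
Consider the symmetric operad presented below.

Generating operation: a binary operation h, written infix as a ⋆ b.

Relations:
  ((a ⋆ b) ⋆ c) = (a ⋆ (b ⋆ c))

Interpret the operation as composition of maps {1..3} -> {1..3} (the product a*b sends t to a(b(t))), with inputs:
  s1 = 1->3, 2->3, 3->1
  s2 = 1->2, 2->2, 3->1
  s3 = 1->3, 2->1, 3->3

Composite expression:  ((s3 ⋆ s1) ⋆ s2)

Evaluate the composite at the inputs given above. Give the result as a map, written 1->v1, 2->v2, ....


1->3, 2->3, 3->3

(s3 ⋆ s1) = 1->3, 2->3, 3->3
((s3 ⋆ s1) ⋆ s2) = 1->3, 2->3, 3->3


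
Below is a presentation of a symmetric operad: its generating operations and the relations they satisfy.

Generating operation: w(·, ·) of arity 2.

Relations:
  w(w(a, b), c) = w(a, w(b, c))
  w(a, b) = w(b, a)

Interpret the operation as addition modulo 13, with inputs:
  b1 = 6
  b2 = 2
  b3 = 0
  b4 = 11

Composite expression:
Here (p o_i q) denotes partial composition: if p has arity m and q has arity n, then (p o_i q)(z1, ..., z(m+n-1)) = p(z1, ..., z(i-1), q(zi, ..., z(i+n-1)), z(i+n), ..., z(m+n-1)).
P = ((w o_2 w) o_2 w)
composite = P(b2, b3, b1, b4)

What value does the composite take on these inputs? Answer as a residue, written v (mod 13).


6 (mod 13)


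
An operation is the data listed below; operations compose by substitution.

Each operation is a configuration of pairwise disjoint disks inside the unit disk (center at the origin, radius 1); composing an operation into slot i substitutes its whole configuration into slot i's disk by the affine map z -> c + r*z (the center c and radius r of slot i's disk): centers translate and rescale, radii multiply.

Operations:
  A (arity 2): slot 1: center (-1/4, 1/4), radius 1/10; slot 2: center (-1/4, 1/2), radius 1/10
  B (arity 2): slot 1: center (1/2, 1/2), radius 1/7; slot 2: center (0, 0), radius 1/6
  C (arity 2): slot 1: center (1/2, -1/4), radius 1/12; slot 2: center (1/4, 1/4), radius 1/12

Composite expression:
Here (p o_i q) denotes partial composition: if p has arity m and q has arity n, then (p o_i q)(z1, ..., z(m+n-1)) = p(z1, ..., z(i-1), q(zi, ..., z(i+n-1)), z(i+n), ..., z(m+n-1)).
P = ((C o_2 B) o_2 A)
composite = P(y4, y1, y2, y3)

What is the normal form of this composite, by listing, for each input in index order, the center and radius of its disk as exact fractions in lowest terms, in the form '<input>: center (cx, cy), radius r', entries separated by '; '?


y1: center (97/336, 33/112), radius 1/840; y2: center (97/336, 25/84), radius 1/840; y3: center (1/4, 1/4), radius 1/72; y4: center (1/2, -1/4), radius 1/12

Below C, radii multiply path by path; the y-disk centers shift.
tracing y4 down its 1-map path: center (1/2, -1/4), radius 1/12
tracing y1 down its 3-map path: center (97/336, 33/112), radius 1/840
tracing y2 down its 3-map path: center (97/336, 25/84), radius 1/840
tracing y3 down its 2-map path: center (1/4, 1/4), radius 1/72


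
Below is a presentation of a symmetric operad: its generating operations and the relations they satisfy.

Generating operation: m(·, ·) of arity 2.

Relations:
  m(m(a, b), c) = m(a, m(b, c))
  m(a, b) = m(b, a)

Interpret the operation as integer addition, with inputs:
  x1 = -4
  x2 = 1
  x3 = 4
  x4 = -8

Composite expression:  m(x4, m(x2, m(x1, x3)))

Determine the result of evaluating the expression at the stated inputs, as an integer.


-7

m(x1, x3) = 0
m(x2, m(x1, x3)) = 1
m(x4, m(x2, m(x1, x3))) = -7


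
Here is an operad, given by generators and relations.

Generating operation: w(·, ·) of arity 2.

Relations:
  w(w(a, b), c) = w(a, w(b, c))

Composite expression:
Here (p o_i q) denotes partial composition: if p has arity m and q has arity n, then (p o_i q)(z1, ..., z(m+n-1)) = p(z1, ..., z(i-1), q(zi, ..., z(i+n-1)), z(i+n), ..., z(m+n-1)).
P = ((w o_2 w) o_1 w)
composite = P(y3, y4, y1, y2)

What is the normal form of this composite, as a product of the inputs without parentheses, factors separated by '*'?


Under associativity of w, the answer is the y's in reading order.
w(y3, y4) collapses to y3 * y4
w(y1, y2) collapses to y1 * y2
w(w(y3, y4), w(y1, y2)) collapses to y3 * y4 * y1 * y2

y3 * y4 * y1 * y2


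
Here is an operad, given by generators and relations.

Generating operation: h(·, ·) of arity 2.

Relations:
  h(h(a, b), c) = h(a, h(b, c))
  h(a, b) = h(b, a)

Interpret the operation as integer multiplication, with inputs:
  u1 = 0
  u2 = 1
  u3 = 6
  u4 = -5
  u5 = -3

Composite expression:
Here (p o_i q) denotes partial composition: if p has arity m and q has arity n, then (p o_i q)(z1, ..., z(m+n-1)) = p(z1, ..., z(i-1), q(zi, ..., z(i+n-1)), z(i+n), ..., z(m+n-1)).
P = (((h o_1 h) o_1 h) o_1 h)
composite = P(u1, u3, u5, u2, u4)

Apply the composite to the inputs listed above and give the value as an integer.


0

h(u1, u3) = 0
h(h(u1, u3), u5) = 0
h(h(h(u1, u3), u5), u2) = 0
h(h(h(h(u1, u3), u5), u2), u4) = 0


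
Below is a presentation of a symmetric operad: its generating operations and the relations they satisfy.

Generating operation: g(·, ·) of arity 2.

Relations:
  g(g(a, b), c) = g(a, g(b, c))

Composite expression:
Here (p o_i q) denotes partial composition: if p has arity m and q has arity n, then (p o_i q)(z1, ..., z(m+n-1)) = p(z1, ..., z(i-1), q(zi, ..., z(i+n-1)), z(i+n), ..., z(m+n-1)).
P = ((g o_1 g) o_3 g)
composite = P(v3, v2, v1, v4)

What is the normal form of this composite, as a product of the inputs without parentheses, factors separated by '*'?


Key point: g is associative — brackets drop, the v-order remains.
g(v3, v2) spells out as v3 * v2
g(v1, v4) spells out as v1 * v4
g(g(v3, v2), g(v1, v4)) spells out as v3 * v2 * v1 * v4

v3 * v2 * v1 * v4


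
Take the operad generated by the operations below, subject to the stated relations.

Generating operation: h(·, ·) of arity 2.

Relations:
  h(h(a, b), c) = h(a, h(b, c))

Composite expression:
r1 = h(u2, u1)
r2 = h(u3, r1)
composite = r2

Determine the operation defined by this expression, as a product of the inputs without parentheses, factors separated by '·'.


Key point: h is associative — brackets drop, the u-order remains.
h(u2, u1) reduces to u2 · u1
h(u3, h(u2, u1)) reduces to u3 · u2 · u1

u3 · u2 · u1


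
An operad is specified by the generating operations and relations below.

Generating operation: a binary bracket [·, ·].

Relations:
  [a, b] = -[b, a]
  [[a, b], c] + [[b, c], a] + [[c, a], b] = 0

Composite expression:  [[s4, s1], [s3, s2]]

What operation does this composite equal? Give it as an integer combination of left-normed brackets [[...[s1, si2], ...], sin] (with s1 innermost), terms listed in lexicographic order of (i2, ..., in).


[[[s1, s4], s2], s3] - [[[s1, s4], s3], s2]

Skip Jacobi rewriting: expand, keep s1-initial words, read off terms.
Composite bracket: [[s4, s1], [s3, s2]]
Expanding via [a, b] = ab - ba: 8 signed words (2^3 = 8).
Keep just the words that open with s1:
  the word s1s4s2s3 carries sign +1 and contributes +[[[s1, s4], s2], s3]
  the word s1s4s3s2 carries sign -1 and contributes -[[[s1, s4], s3], s2]


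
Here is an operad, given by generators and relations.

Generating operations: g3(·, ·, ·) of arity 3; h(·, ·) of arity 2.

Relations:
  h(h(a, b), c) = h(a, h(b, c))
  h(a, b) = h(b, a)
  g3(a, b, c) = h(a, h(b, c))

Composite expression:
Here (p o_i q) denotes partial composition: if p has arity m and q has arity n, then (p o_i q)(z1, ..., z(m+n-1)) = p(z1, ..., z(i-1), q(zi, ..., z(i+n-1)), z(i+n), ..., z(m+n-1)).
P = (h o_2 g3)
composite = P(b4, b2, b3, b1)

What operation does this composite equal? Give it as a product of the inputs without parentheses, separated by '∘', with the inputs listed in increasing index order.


b1 ∘ b2 ∘ b3 ∘ b4

Both nesting and order wash out for h; what remains is which b's occur.
g3(b2, b3, b1) linearizes to b2 ∘ b3 ∘ b1
h(b4, g3(b2, b3, b1)) linearizes to b4 ∘ b2 ∘ b3 ∘ b1
the factors in increasing index order: b1 ∘ b2 ∘ b3 ∘ b4


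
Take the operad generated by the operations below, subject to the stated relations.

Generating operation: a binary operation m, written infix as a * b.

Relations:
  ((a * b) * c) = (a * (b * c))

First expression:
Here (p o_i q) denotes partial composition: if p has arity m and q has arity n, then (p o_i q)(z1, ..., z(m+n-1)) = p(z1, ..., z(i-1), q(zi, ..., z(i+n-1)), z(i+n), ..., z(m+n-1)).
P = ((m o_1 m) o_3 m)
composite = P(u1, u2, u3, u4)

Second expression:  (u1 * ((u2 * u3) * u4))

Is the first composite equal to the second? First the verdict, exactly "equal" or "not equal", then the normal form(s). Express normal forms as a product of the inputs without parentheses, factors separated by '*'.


equal: each reduces to u1 * u2 * u3 * u4

Reducing the first expression gives u1 * u2 * u3 * u4
Reducing the second expression gives u1 * u2 * u3 * u4
Same normal form: equal.


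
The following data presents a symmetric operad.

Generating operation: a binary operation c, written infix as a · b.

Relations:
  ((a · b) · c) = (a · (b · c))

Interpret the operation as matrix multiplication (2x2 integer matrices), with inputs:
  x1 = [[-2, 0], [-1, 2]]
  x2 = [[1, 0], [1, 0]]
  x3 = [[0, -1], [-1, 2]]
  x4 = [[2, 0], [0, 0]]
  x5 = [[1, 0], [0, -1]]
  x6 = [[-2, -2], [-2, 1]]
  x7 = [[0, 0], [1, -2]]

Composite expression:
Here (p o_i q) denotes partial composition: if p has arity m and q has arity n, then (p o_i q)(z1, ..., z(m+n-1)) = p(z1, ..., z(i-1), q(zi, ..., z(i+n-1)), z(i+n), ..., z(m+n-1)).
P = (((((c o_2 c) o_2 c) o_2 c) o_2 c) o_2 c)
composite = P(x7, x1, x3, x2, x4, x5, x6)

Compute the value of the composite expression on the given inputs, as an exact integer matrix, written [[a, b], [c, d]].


[[0, 0], [16, 16]]

(x1 · x3) = [[0, 2], [-2, 5]]
((x1 · x3) · x2) = [[2, 0], [3, 0]]
(((x1 · x3) · x2) · x4) = [[4, 0], [6, 0]]
((((x1 · x3) · x2) · x4) · x5) = [[4, 0], [6, 0]]
(((((x1 · x3) · x2) · x4) · x5) · x6) = [[-8, -8], [-12, -12]]
(x7 · (((((x1 · x3) · x2) · x4) · x5) · x6)) = [[0, 0], [16, 16]]


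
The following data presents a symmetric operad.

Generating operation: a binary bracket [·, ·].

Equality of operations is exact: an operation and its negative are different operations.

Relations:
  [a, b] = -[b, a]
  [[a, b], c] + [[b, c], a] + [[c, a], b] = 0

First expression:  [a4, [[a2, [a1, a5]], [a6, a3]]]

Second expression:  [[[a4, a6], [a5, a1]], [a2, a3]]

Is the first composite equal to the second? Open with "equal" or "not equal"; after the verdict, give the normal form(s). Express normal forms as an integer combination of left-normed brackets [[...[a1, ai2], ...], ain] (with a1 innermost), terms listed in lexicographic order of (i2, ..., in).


Normal form of the first expression: -[[[[[a1, a5], a2], a3], a6], a4] + [[[[[a1, a5], a2], a6], a3], a4]
Normal form of the second expression: [[[[[a1, a5], a4], a6], a2], a3] - [[[[[a1, a5], a4], a6], a3], a2] - [[[[[a1, a5], a6], a4], a2], a3] + [[[[[a1, a5], a6], a4], a3], a2]
They disagree, so not equal.

not equal: they reduce to -[[[[[a1, a5], a2], a3], a6], a4] + [[[[[a1, a5], a2], a6], a3], a4] and [[[[[a1, a5], a4], a6], a2], a3] - [[[[[a1, a5], a4], a6], a3], a2] - [[[[[a1, a5], a6], a4], a2], a3] + [[[[[a1, a5], a6], a4], a3], a2]


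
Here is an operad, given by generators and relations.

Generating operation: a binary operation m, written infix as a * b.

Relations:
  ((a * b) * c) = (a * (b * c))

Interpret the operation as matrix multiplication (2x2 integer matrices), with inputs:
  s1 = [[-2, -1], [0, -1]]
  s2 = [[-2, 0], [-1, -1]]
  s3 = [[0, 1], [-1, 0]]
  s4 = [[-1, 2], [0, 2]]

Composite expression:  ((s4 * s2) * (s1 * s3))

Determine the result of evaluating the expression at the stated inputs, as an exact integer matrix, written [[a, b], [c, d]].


[[-2, 0], [-4, 4]]

(s4 * s2) = [[0, -2], [-2, -2]]
(s1 * s3) = [[1, -2], [1, 0]]
((s4 * s2) * (s1 * s3)) = [[-2, 0], [-4, 4]]


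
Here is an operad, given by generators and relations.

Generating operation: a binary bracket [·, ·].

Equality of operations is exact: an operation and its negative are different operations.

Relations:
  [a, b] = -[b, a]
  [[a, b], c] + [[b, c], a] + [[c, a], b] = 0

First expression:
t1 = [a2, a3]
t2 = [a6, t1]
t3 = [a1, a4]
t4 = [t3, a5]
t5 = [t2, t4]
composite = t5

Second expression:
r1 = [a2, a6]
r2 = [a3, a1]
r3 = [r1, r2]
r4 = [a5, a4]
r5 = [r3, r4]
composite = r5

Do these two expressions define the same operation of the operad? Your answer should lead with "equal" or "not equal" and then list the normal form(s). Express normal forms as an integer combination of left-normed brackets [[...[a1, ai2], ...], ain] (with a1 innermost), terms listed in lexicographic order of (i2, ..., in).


not equal: they reduce to [[[[[a1, a4], a5], a2], a3], a6] - [[[[[a1, a4], a5], a3], a2], a6] - [[[[[a1, a4], a5], a6], a2], a3] + [[[[[a1, a4], a5], a6], a3], a2] and -[[[[[a1, a3], a2], a6], a4], a5] + [[[[[a1, a3], a2], a6], a5], a4] + [[[[[a1, a3], a6], a2], a4], a5] - [[[[[a1, a3], a6], a2], a5], a4]

In normal form, the first expression is [[[[[a1, a4], a5], a2], a3], a6] - [[[[[a1, a4], a5], a3], a2], a6] - [[[[[a1, a4], a5], a6], a2], a3] + [[[[[a1, a4], a5], a6], a3], a2]
In normal form, the second expression is -[[[[[a1, a3], a2], a6], a4], a5] + [[[[[a1, a3], a2], a6], a5], a4] + [[[[[a1, a3], a6], a2], a4], a5] - [[[[[a1, a3], a6], a2], a5], a4]
Different reductions; not equal.


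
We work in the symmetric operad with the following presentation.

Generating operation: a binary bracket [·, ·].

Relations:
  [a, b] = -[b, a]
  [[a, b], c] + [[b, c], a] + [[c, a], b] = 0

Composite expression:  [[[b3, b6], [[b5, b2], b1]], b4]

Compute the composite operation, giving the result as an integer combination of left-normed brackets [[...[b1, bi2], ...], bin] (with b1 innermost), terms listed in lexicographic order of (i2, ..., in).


-[[[[[b1, b2], b5], b3], b6], b4] + [[[[[b1, b2], b5], b6], b3], b4] + [[[[[b1, b5], b2], b3], b6], b4] - [[[[[b1, b5], b2], b6], b3], b4]

In the tensor algebra, words opening b1 carry the b1-anchored form.
Composite bracket: [[[b3, b6], [[b5, b2], b1]], b4]
Expanding via [a, b] = ab - ba: 32 signed words (2^5 = 32).
Collect the words opening with b1:
  b1b2b5b3b6b4 appears with sign -1, giving the term -[[[[[b1, b2], b5], b3], b6], b4]
  b1b2b5b6b3b4 appears with sign +1, giving the term +[[[[[b1, b2], b5], b6], b3], b4]
  b1b5b2b3b6b4 appears with sign +1, giving the term +[[[[[b1, b5], b2], b3], b6], b4]
  b1b5b2b6b3b4 appears with sign -1, giving the term -[[[[[b1, b5], b2], b6], b3], b4]


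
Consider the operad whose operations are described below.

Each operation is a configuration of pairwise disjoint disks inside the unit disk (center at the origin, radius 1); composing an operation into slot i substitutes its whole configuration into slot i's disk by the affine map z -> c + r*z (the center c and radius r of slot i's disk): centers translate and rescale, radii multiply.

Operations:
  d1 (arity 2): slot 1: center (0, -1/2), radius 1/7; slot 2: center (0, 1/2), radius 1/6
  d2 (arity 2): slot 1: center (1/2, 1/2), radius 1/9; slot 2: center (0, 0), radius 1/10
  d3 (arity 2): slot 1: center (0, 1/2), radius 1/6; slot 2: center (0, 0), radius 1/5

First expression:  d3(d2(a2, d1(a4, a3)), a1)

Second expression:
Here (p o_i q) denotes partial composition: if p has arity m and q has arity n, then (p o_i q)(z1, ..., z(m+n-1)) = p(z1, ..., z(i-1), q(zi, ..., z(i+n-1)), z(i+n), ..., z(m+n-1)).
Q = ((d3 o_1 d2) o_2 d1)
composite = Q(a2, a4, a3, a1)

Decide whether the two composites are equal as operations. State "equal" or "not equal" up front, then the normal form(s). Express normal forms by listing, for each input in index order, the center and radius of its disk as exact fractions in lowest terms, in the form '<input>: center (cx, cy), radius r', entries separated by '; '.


equal; both compose to a1: center (0, 0), radius 1/5; a2: center (1/12, 7/12), radius 1/54; a3: center (0, 61/120), radius 1/360; a4: center (0, 59/120), radius 1/420

The first expression reduces to a1: center (0, 0), radius 1/5; a2: center (1/12, 7/12), radius 1/54; a3: center (0, 61/120), radius 1/360; a4: center (0, 59/120), radius 1/420
The second expression reduces to a1: center (0, 0), radius 1/5; a2: center (1/12, 7/12), radius 1/54; a3: center (0, 61/120), radius 1/360; a4: center (0, 59/120), radius 1/420
The forms coincide; equal.


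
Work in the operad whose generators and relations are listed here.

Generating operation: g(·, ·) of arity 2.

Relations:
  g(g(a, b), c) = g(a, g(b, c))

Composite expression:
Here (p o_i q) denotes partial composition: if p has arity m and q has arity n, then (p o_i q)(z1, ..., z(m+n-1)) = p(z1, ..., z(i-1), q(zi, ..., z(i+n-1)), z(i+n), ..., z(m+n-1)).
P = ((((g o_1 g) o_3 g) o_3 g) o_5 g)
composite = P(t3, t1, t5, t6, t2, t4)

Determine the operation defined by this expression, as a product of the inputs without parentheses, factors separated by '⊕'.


t3 ⊕ t1 ⊕ t5 ⊕ t6 ⊕ t2 ⊕ t4


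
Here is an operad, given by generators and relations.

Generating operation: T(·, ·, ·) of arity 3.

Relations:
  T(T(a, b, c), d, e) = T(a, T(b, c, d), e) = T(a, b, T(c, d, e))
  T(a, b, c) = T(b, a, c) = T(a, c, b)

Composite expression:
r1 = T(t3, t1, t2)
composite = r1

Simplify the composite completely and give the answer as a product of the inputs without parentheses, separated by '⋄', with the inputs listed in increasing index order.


t1 ⋄ t2 ⋄ t3

Both nesting and order wash out for T; what remains is which t's occur.
T(t3, t1, t2) unparenthesizes to t3 ⋄ t1 ⋄ t2
putting the inputs in ascending order: t1 ⋄ t2 ⋄ t3


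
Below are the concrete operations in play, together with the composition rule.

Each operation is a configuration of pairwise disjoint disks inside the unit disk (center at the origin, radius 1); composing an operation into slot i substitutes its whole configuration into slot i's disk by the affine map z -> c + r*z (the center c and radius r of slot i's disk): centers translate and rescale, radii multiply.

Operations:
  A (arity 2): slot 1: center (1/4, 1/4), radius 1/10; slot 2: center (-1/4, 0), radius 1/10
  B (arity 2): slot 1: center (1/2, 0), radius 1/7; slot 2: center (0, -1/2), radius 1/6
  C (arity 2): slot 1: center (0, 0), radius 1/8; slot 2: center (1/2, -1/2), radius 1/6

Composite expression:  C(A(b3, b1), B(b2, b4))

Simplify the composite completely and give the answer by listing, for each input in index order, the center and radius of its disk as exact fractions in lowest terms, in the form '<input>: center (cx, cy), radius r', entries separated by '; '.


b1: center (-1/32, 0), radius 1/80; b2: center (7/12, -1/2), radius 1/42; b3: center (1/32, 1/32), radius 1/80; b4: center (1/2, -7/12), radius 1/36


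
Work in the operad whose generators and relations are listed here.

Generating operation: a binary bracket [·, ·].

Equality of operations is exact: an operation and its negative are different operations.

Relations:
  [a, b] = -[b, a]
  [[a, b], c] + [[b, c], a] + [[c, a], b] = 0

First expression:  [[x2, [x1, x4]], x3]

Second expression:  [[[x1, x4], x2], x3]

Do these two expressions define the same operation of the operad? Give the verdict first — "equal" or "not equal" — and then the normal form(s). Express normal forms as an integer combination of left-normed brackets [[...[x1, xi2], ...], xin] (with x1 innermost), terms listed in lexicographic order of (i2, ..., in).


not equal: they reduce to -[[[x1, x4], x2], x3] and [[[x1, x4], x2], x3]

The first expression, normalized: -[[[x1, x4], x2], x3]
The second expression, normalized: [[[x1, x4], x2], x3]
Different reductions; not equal.


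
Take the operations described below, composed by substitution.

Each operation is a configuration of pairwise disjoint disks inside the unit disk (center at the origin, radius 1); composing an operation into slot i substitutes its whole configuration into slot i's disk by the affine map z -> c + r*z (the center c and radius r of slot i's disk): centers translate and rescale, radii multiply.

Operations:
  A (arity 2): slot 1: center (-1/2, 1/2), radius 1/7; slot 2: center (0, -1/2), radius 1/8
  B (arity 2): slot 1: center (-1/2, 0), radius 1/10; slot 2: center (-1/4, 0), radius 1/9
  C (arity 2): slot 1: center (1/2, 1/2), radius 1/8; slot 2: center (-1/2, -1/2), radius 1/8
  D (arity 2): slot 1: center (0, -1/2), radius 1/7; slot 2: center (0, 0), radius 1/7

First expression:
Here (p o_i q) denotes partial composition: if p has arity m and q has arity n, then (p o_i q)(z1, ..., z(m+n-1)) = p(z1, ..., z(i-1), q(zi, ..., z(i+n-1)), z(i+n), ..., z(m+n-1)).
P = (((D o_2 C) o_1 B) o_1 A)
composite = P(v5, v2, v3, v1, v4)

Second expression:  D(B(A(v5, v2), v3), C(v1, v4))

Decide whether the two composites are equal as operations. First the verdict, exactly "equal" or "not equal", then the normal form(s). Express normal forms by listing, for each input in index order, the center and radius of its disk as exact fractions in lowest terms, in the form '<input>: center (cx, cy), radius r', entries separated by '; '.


equal — both sides give v1: center (1/14, 1/14), radius 1/56; v2: center (-1/14, -71/140), radius 1/560; v3: center (-1/28, -1/2), radius 1/63; v4: center (-1/14, -1/14), radius 1/56; v5: center (-11/140, -69/140), radius 1/490

Reducing the first expression gives v1: center (1/14, 1/14), radius 1/56; v2: center (-1/14, -71/140), radius 1/560; v3: center (-1/28, -1/2), radius 1/63; v4: center (-1/14, -1/14), radius 1/56; v5: center (-11/140, -69/140), radius 1/490
Reducing the second expression gives v1: center (1/14, 1/14), radius 1/56; v2: center (-1/14, -71/140), radius 1/560; v3: center (-1/28, -1/2), radius 1/63; v4: center (-1/14, -1/14), radius 1/56; v5: center (-11/140, -69/140), radius 1/490
The normal forms match — equal.


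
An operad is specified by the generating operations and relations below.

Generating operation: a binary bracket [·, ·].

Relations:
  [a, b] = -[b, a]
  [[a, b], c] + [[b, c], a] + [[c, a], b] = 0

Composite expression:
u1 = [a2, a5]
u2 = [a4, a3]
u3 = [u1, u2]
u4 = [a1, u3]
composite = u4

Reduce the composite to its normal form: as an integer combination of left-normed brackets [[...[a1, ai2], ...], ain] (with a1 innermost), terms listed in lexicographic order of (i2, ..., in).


-[[[[a1, a2], a5], a3], a4] + [[[[a1, a2], a5], a4], a3] + [[[[a1, a3], a4], a2], a5] - [[[[a1, a3], a4], a5], a2] - [[[[a1, a4], a3], a2], a5] + [[[[a1, a4], a3], a5], a2] + [[[[a1, a5], a2], a3], a4] - [[[[a1, a5], a2], a4], a3]

Antisymmetry and Jacobi reduce to a1-anchored left-normed brackets.
Composite bracket: [a1, [[a2, a5], [a4, a3]]]
The bracket unfolds into 16 signed words via [a, b] = ab - ba (2^4 = 16).
Keep just the words that open with a1:
  sign of a1a2a5a3a4 is -1, so it contributes -[[[[a1, a2], a5], a3], a4]
  sign of a1a2a5a4a3 is +1, so it contributes +[[[[a1, a2], a5], a4], a3]
  sign of a1a3a4a2a5 is +1, so it contributes +[[[[a1, a3], a4], a2], a5]
  sign of a1a3a4a5a2 is -1, so it contributes -[[[[a1, a3], a4], a5], a2]
  sign of a1a4a3a2a5 is -1, so it contributes -[[[[a1, a4], a3], a2], a5]
  sign of a1a4a3a5a2 is +1, so it contributes +[[[[a1, a4], a3], a5], a2]
  sign of a1a5a2a3a4 is +1, so it contributes +[[[[a1, a5], a2], a3], a4]
  sign of a1a5a2a4a3 is -1, so it contributes -[[[[a1, a5], a2], a4], a3]
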